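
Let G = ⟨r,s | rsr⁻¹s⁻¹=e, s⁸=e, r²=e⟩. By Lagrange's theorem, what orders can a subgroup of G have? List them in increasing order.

|G| = 16 = 2⁴. By Lagrange's theorem the order of any subgroup divides 16; the divisors of 16 are 1, 2, 4, 8, 16.

Answer: 1, 2, 4, 8, 16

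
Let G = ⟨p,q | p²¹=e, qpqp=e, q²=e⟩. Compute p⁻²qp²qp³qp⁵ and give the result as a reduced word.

Multiply left to right, reducing at each step:
  (p¹⁹) · q = p¹⁹q
  (p¹⁹q) · p² = p¹⁷q
  (p¹⁷q) · q = p¹⁷
  (p¹⁷) · p³ = p²⁰
  (p²⁰) · q = p²⁰q
  (p²⁰q) · p⁵ = p¹⁵q

Answer: p¹⁵q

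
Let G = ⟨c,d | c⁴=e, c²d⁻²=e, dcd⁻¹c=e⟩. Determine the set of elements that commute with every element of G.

An element z ∈ Z(G) iff z commutes with every generator.
For example c² is central: (c²)·c = c³ = c·(c²); (c²)·d = d⁻¹ = d·(c²).
Whereas c ∉ Z(G) since c·d = cd ≠ cd⁻¹ = d·c.
Checking each of the 8 elements this way gives Z(G) = {e, c²}, of order 2.

Answer: {e, c²}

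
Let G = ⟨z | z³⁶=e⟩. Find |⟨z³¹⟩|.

|⟨z³¹⟩| equals the order of z³¹. Compute successive powers until reaching e:
  (z³¹)¹ = z³¹, (z³¹)² = z²⁶, (z³¹)³ = z²¹, (z³¹)⁴ = z¹⁶, (z³¹)⁵ = z¹¹, (z³¹)⁶ = z⁶, (z³¹)⁷ = z, (z³¹)⁸ = z³², (z³¹)⁹ = z²⁷, (z³¹)¹⁰ = z²², (z³¹)¹¹ = z¹⁷, (z³¹)¹² = z¹², (z³¹)¹³ = z⁷, (z³¹)¹⁴ = z², (z³¹)¹⁵ = z³³, (z³¹)¹⁶ = z²⁸, (z³¹)¹⁷ = z²³, (z³¹)¹⁸ = z¹⁸, (z³¹)¹⁹ = z¹³, (z³¹)²⁰ = z⁸, (z³¹)²¹ = z³, (z³¹)²² = z³⁴, (z³¹)²³ = z²⁹, (z³¹)²⁴ = z²⁴, (z³¹)²⁵ = z¹⁹, (z³¹)²⁶ = z¹⁴, (z³¹)²⁷ = z⁹, (z³¹)²⁸ = z⁴, (z³¹)²⁹ = z³⁵, (z³¹)³⁰ = z³⁰, (z³¹)³¹ = z²⁵, (z³¹)³² = z²⁰, (z³¹)³³ = z¹⁵, (z³¹)³⁴ = z¹⁰, (z³¹)³⁵ = z⁵, (z³¹)³⁶ = e.
The smallest positive k with (z³¹)ᵏ = e is 36, so |⟨z³¹⟩| = 36.

Answer: 36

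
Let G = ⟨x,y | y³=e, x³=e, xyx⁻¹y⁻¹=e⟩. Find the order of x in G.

Compute successive powers until reaching e:
  x¹ = x, x² = x², x³ = e.
The smallest positive k with xᵏ = e is 3.

Answer: 3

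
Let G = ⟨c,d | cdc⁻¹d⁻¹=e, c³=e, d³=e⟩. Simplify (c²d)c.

Compute (c²d) · c by multiplying left to right and reducing via the relations at each step:
  (c²d) · c = d

Answer: d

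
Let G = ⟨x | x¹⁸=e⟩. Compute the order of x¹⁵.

Compute successive powers until reaching e:
  (x¹⁵)¹ = x¹⁵, (x¹⁵)² = x¹², (x¹⁵)³ = x⁹, (x¹⁵)⁴ = x⁶, (x¹⁵)⁵ = x³, (x¹⁵)⁶ = e.
The smallest positive k with (x¹⁵)ᵏ = e is 6.

Answer: 6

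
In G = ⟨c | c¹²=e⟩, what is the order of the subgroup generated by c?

|⟨c⟩| equals the order of c. Compute successive powers until reaching e:
  c¹ = c, c² = c², c³ = c³, c⁴ = c⁴, c⁵ = c⁵, c⁶ = c⁶, c⁷ = c⁷, c⁸ = c⁸, c⁹ = c⁹, c¹⁰ = c¹⁰, c¹¹ = c¹¹, c¹² = e.
The smallest positive k with cᵏ = e is 12, so |⟨c⟩| = 12.

Answer: 12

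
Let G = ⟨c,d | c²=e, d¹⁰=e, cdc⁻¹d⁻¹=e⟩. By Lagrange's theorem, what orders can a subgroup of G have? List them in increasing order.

|G| = 20 = 2² · 5. By Lagrange's theorem the order of any subgroup divides 20; the divisors of 20 are 1, 2, 4, 5, 10, 20.

Answer: 1, 2, 4, 5, 10, 20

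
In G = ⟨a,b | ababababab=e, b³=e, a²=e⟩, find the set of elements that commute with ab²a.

⟨ab²a⟩ ⊆ C_G(ab²a) since powers of ab²a commute with ab²a; so |C_G(ab²a)| ≥ |⟨ab²a⟩| = 3.
By orbit–stabilizer, |C_G(ab²a)| = |G| / |conj. class of ab²a| = 60 / 20 = 3.
The 3 elements commuting with ab²a are {e, aba, ab²a}.

Answer: {e, aba, ab²a}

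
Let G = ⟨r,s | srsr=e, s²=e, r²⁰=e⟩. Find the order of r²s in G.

Compute successive powers until reaching e:
  (r²s)¹ = r²s, (r²s)² = e.
The smallest positive k with (r²s)ᵏ = e is 2.

Answer: 2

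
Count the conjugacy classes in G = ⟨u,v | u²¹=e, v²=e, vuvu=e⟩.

The conjugacy classes (representative and size) are:
  [e] (size 1), [u²⁰] (size 2), [u²] (size 2), [u³] (size 2), [u¹⁷] (size 2), [u⁵] (size 2), [u⁶] (size 2), [u⁷] (size 2), [u⁸] (size 2), [u⁹] (size 2), [u¹⁰] (size 2), [v] (size 21).
Class equation: 1 + 2 + 2 + 2 + 2 + 2 + 2 + 2 + 2 + 2 + 2 + 21 = 42 = |G|. So G has 12 conjugacy classes.

Answer: 12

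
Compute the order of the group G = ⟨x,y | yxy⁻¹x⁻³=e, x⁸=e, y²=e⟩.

Enumerate words in the generators, reducing via the relations: the distinct elements are
  {e, x, y, xy, x², x³, x⁴, x⁵, x⁶, x⁷, x²y, x³y, x⁴y, x⁵y, x⁶y, x⁷y}.
No further products give new elements, so |G| = 16.

Answer: 16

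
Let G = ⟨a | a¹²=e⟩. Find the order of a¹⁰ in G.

Compute successive powers until reaching e:
  (a¹⁰)¹ = a¹⁰, (a¹⁰)² = a⁸, (a¹⁰)³ = a⁶, (a¹⁰)⁴ = a⁴, (a¹⁰)⁵ = a², (a¹⁰)⁶ = e.
The smallest positive k with (a¹⁰)ᵏ = e is 6.

Answer: 6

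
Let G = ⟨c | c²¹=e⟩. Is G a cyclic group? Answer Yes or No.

|G| = 21. The element c has order 21 (its powers give 21 distinct elements), so ⟨c⟩ = G and G is cyclic.

Answer: Yes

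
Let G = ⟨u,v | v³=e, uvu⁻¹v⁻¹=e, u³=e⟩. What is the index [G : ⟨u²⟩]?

First find ord(u²) by computing successive powers:
  (u²)¹ = u², (u²)² = u, (u²)³ = e.
So |⟨u²⟩| = ord(u²) = 3. With |G| = 9, by Lagrange [G : ⟨u²⟩] = 9/3 = 3.

Answer: 3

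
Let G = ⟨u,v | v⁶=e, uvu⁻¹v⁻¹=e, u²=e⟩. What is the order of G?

Enumerate words in the generators, reducing via the relations: the distinct elements are
  {e, u, v, uv, v², v³, v⁴, v⁵, uv², uv³, uv⁴, uv⁵}.
No further products give new elements, so |G| = 12.

Answer: 12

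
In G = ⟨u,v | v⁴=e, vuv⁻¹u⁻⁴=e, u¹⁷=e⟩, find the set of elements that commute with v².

⟨v²⟩ ⊆ C_G(v²) since powers of v² commute with v²; so |C_G(v²)| ≥ |⟨v²⟩| = 2.
By orbit–stabilizer, |C_G(v²)| = |G| / |conj. class of v²| = 68 / 17 = 4.
The 4 elements commuting with v² are {e, v, v², v³}.

Answer: {e, v, v², v³}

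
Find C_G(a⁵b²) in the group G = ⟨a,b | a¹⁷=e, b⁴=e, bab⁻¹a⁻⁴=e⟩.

⟨a⁵b²⟩ ⊆ C_G(a⁵b²) since powers of a⁵b² commute with a⁵b²; so |C_G(a⁵b²)| ≥ |⟨a⁵b²⟩| = 2.
By orbit–stabilizer, |C_G(a⁵b²)| = |G| / |conj. class of a⁵b²| = 68 / 17 = 4.
The 4 elements commuting with a⁵b² are {e, ab, a⁴b³, a⁵b²}.

Answer: {e, ab, a⁴b³, a⁵b²}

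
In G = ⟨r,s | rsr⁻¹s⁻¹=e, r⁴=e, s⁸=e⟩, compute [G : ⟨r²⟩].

First find ord(r²) by computing successive powers:
  (r²)¹ = r², (r²)² = e.
So |⟨r²⟩| = ord(r²) = 2. With |G| = 32, by Lagrange [G : ⟨r²⟩] = 32/2 = 16.

Answer: 16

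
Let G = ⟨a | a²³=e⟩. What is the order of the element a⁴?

Compute successive powers until reaching e:
  (a⁴)¹ = a⁴, (a⁴)² = a⁸, (a⁴)³ = a¹², (a⁴)⁴ = a¹⁶, (a⁴)⁵ = a²⁰, (a⁴)⁶ = a, (a⁴)⁷ = a⁵, (a⁴)⁸ = a⁹, (a⁴)⁹ = a¹³, (a⁴)¹⁰ = a¹⁷, (a⁴)¹¹ = a²¹, (a⁴)¹² = a², (a⁴)¹³ = a⁶, (a⁴)¹⁴ = a¹⁰, (a⁴)¹⁵ = a¹⁴, (a⁴)¹⁶ = a¹⁸, (a⁴)¹⁷ = a²², (a⁴)¹⁸ = a³, (a⁴)¹⁹ = a⁷, (a⁴)²⁰ = a¹¹, (a⁴)²¹ = a¹⁵, (a⁴)²² = a¹⁹, (a⁴)²³ = e.
The smallest positive k with (a⁴)ᵏ = e is 23.

Answer: 23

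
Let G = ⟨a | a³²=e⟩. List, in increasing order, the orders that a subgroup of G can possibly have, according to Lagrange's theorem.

|G| = 32 = 2⁵. By Lagrange's theorem the order of any subgroup divides 32; the divisors of 32 are 1, 2, 4, 8, 16, 32.

Answer: 1, 2, 4, 8, 16, 32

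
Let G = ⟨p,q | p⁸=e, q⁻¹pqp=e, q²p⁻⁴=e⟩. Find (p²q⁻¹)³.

Compute successive powers of (p²q⁻¹), reducing at each step:
  (p²q⁻¹)²: (p²q⁻¹) · p² = q⁻¹;   (q⁻¹) · q⁻¹ = p⁴
  (p²q⁻¹)³: (p⁴) · p² = p⁶;   (p⁶) · q⁻¹ = p²q

Answer: p²q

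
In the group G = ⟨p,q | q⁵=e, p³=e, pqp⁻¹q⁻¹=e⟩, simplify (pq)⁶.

Compute successive powers of (pq), reducing at each step:
  (pq)²: (pq) · p = p²q;   (p²q) · q = p²q²
  (pq)³: (p²q²) · p = q²;   (q²) · q = q³
  (pq)⁴: (q³) · p = pq³;   (pq³) · q = pq⁴
  (pq)⁵: (pq⁴) · p = p²q⁴;   (p²q⁴) · q = p²
  (pq)⁶: (p²) · p = e;   e · q = q

Answer: q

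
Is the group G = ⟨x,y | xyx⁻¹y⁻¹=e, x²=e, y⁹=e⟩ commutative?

Each pair of generators commutes: x·y = xy = y·x. Since the generators pairwise commute, every element of G commutes with every other, so G is abelian.

Answer: Yes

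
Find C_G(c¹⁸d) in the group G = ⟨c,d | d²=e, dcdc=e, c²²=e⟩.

⟨c¹⁸d⟩ ⊆ C_G(c¹⁸d) since powers of c¹⁸d commute with c¹⁸d; so |C_G(c¹⁸d)| ≥ |⟨c¹⁸d⟩| = 2.
By orbit–stabilizer, |C_G(c¹⁸d)| = |G| / |conj. class of c¹⁸d| = 44 / 11 = 4.
The 4 elements commuting with c¹⁸d are {e, c¹¹, c⁷d, c¹⁸d}.

Answer: {e, c¹¹, c⁷d, c¹⁸d}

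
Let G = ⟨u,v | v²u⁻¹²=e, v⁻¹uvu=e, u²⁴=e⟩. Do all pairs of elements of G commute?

u·v = uv but v·u = u¹¹v⁻¹, so u·v ≠ v·u and G is not abelian.

Answer: No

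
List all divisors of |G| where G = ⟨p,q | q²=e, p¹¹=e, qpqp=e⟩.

|G| = 22 = 2 · 11. By Lagrange's theorem the order of any subgroup divides 22; the divisors of 22 are 1, 2, 11, 22.

Answer: 1, 2, 11, 22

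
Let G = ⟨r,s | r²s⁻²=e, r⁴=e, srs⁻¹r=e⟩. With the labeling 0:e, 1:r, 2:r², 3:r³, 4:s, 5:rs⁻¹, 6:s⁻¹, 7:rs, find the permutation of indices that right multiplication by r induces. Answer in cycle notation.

(0 1 2 3)(4 5 6 7)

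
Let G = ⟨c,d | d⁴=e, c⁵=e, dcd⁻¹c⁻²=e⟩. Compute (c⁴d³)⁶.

Compute successive powers of (c⁴d³), reducing at each step:
  (c⁴d³)²: (c⁴d³) · c⁴ = cd³;   (cd³) · d³ = cd²
  (c⁴d³)³: (cd²) · c⁴ = c²d²;   (c²d²) · d³ = c²d
  (c⁴d³)⁴: (c²d) · c⁴ = d;   d · d³ = e
  (c⁴d³)⁵: e · c⁴ = c⁴;   (c⁴) · d³ = c⁴d³
  (c⁴d³)⁶: (c⁴d³) · c⁴ = cd³;   (cd³) · d³ = cd²

Answer: cd²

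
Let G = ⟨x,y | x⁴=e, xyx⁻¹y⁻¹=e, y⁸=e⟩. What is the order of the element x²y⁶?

Compute successive powers until reaching e:
  (x²y⁶)¹ = x²y⁶, (x²y⁶)² = y⁴, (x²y⁶)³ = x²y², (x²y⁶)⁴ = e.
The smallest positive k with (x²y⁶)ᵏ = e is 4.

Answer: 4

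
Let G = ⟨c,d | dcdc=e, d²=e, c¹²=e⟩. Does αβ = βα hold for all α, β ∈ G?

c·d = cd but d·c = c¹¹d, so c·d ≠ d·c and G is not abelian.

Answer: No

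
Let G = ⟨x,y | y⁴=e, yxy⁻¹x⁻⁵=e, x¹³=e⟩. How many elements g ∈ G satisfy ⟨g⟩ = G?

⟨g⟩ = G would require ord(g) = |G| = 52, but the maximum element order in G is 13 < 52. So G is not cyclic and no single element generates it: the count is 0.

Answer: 0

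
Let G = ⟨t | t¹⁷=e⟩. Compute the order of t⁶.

Compute successive powers until reaching e:
  (t⁶)¹ = t⁶, (t⁶)² = t¹², (t⁶)³ = t, (t⁶)⁴ = t⁷, (t⁶)⁵ = t¹³, (t⁶)⁶ = t², (t⁶)⁷ = t⁸, (t⁶)⁸ = t¹⁴, (t⁶)⁹ = t³, (t⁶)¹⁰ = t⁹, (t⁶)¹¹ = t¹⁵, (t⁶)¹² = t⁴, (t⁶)¹³ = t¹⁰, (t⁶)¹⁴ = t¹⁶, (t⁶)¹⁵ = t⁵, (t⁶)¹⁶ = t¹¹, (t⁶)¹⁷ = e.
The smallest positive k with (t⁶)ᵏ = e is 17.

Answer: 17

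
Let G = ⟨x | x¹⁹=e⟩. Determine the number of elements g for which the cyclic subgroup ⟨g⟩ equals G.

G is cyclic of order 19. An element generates G iff its order is 19, and a cyclic group of order 19 has exactly φ(19) = 18 such elements.

Answer: 18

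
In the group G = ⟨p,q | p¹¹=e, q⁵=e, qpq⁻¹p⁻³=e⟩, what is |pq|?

Compute successive powers until reaching e:
  (pq)¹ = pq, (pq)² = p⁴q², (pq)³ = p²q³, (pq)⁴ = p⁷q⁴, (pq)⁵ = e.
The smallest positive k with (pq)ᵏ = e is 5.

Answer: 5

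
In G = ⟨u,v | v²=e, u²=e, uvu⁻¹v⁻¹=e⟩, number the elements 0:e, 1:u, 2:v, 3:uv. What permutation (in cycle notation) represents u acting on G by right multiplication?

(0 1)(2 3)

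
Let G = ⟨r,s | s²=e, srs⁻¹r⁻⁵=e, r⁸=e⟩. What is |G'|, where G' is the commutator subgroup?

G' = [G, G] is generated by all commutators. The generator-pair commutators are: [r, s] = r⁴.
The subgroup they normally generate is {e, r⁴}, of order 2.
Check: |G/G'| = 16/2 = 8 is the order of the abelianisation.

Answer: 2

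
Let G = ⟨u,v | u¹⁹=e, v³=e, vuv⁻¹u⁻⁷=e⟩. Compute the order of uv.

Compute successive powers until reaching e:
  (uv)¹ = uv, (uv)² = u⁸v², (uv)³ = e.
The smallest positive k with (uv)ᵏ = e is 3.

Answer: 3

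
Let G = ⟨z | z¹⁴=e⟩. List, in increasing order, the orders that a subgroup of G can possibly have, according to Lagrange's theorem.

|G| = 14 = 2 · 7. By Lagrange's theorem the order of any subgroup divides 14; the divisors of 14 are 1, 2, 7, 14.

Answer: 1, 2, 7, 14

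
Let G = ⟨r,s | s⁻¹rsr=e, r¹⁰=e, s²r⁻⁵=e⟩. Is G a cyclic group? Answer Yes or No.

Every cyclic group is abelian. But r·s = rs while s·r = r⁴s⁻¹, so r·s ≠ s·r and G is not abelian. Hence G is not cyclic.

Answer: No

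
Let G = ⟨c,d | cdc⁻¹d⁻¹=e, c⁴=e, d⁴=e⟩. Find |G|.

Enumerate words in the generators, reducing via the relations: the distinct elements are
  {c, d, e, cd, c², c³, d², d³, cd², cd³, c²d, c³d, c²d², c²d³, c³d², c³d³}.
No further products give new elements, so |G| = 16.

Answer: 16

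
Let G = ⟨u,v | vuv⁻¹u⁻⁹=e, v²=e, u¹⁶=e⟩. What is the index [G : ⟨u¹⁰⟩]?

First find ord(u¹⁰) by computing successive powers:
  (u¹⁰)¹ = u¹⁰, (u¹⁰)² = u⁴, (u¹⁰)³ = u¹⁴, (u¹⁰)⁴ = u⁸, (u¹⁰)⁵ = u², (u¹⁰)⁶ = u¹², (u¹⁰)⁷ = u⁶, (u¹⁰)⁸ = e.
So |⟨u¹⁰⟩| = ord(u¹⁰) = 8. With |G| = 32, by Lagrange [G : ⟨u¹⁰⟩] = 32/8 = 4.

Answer: 4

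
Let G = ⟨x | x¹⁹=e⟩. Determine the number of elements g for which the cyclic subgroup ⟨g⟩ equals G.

G is cyclic of order 19. An element generates G iff its order is 19, and a cyclic group of order 19 has exactly φ(19) = 18 such elements.

Answer: 18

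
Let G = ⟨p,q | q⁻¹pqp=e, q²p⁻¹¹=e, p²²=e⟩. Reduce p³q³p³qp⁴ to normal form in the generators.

Multiply left to right, reducing at each step:
  (p³) · q³ = p³q⁻¹
  (p³q⁻¹) · p³ = q⁻¹
  (q⁻¹) · q = e
  e · p⁴ = p⁴

Answer: p⁴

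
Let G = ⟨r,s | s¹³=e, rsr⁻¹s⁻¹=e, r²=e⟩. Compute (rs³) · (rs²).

Compute (rs³) · (rs²) by multiplying left to right and reducing via the relations at each step:
  (rs³) · r = s³
  (s³) · s² = s⁵

Answer: s⁵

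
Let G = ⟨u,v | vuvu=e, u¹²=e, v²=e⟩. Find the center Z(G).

An element z ∈ Z(G) iff z commutes with every generator.
For example u⁶ is central: (u⁶)·u = u⁷ = u·(u⁶); (u⁶)·v = u⁶v = v·(u⁶).
Whereas u ∉ Z(G) since u·v = uv ≠ u¹¹v = v·u.
Checking each of the 24 elements this way gives Z(G) = {e, u⁶}, of order 2.

Answer: {e, u⁶}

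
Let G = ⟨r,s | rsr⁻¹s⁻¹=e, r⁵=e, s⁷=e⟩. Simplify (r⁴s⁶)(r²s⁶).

Compute (r⁴s⁶) · (r²s⁶) by multiplying left to right and reducing via the relations at each step:
  (r⁴s⁶) · r² = rs⁶
  (rs⁶) · s⁶ = rs⁵

Answer: rs⁵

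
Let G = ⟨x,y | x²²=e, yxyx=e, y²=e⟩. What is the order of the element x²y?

Compute successive powers until reaching e:
  (x²y)¹ = x²y, (x²y)² = e.
The smallest positive k with (x²y)ᵏ = e is 2.

Answer: 2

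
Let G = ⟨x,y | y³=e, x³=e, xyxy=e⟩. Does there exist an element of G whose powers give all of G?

Every cyclic group is abelian. But x·y = xy while y·x = x²y², so x·y ≠ y·x and G is not abelian. Hence G is not cyclic.

Answer: No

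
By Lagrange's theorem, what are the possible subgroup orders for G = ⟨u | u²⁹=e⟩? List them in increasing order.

|G| = 29 = 29. By Lagrange's theorem the order of any subgroup divides 29; the divisors of 29 are 1, 29.

Answer: 1, 29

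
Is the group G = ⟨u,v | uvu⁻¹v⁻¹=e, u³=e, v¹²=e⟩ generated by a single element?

|G| = 36, but the maximum element order in G is 12 < 36. No single element generates all of G, so G is not cyclic.

Answer: No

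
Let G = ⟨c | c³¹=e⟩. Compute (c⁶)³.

Compute successive powers of (c⁶), reducing at each step:
  (c⁶)²: (c⁶) · c⁶ = c¹²
  (c⁶)³: (c¹²) · c⁶ = c¹⁸

Answer: c¹⁸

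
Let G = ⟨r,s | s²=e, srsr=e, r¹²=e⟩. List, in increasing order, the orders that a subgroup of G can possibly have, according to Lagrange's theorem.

|G| = 24 = 2³ · 3. By Lagrange's theorem the order of any subgroup divides 24; the divisors of 24 are 1, 2, 3, 4, 6, 8, 12, 24.

Answer: 1, 2, 3, 4, 6, 8, 12, 24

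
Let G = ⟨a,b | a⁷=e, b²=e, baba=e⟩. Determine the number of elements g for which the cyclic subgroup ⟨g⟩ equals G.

⟨g⟩ = G would require ord(g) = |G| = 14, but the maximum element order in G is 7 < 14. So G is not cyclic and no single element generates it: the count is 0.

Answer: 0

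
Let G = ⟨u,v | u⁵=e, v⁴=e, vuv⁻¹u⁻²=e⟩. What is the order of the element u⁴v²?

Compute successive powers until reaching e:
  (u⁴v²)¹ = u⁴v², (u⁴v²)² = e.
The smallest positive k with (u⁴v²)ᵏ = e is 2.

Answer: 2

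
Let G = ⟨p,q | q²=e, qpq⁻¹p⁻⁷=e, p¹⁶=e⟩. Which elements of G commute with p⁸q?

⟨p⁸q⟩ ⊆ C_G(p⁸q) since powers of p⁸q commute with p⁸q; so |C_G(p⁸q)| ≥ |⟨p⁸q⟩| = 2.
By orbit–stabilizer, |C_G(p⁸q)| = |G| / |conj. class of p⁸q| = 32 / 8 = 4.
The 4 elements commuting with p⁸q are {e, p⁸, q, p⁸q}.

Answer: {e, p⁸, q, p⁸q}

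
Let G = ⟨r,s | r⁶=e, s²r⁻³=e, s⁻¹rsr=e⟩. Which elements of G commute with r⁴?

⟨r⁴⟩ ⊆ C_G(r⁴) since powers of r⁴ commute with r⁴; so |C_G(r⁴)| ≥ |⟨r⁴⟩| = 3.
By orbit–stabilizer, |C_G(r⁴)| = |G| / |conj. class of r⁴| = 12 / 2 = 6.
The 6 elements commuting with r⁴ are {e, r, r², r³, r⁴, r⁵}.

Answer: {e, r, r², r³, r⁴, r⁵}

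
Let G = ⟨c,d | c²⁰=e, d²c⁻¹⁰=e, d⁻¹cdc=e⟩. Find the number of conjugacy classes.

The conjugacy classes (representative and size) are:
  [e] (size 1), [c] (size 2), [c²] (size 2), [c³] (size 2), [c⁴] (size 2), [c⁵] (size 2), [c¹⁴] (size 2), [c⁷] (size 2), [c⁸] (size 2), [c¹¹] (size 2), [c¹⁰] (size 1), [c²d⁻¹] (size 10), [c⁹d] (size 10).
Class equation: 1 + 2 + 2 + 2 + 2 + 2 + 2 + 2 + 2 + 2 + 1 + 10 + 10 = 40 = |G|. So G has 13 conjugacy classes.

Answer: 13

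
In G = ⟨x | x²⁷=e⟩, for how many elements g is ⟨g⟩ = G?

G is cyclic of order 27. An element generates G iff its order is 27, and a cyclic group of order 27 has exactly φ(27) = 18 such elements.

Answer: 18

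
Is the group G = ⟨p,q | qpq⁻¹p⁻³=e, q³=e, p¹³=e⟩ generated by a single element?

Every cyclic group is abelian. But p·q = pq while q·p = p³q, so p·q ≠ q·p and G is not abelian. Hence G is not cyclic.

Answer: No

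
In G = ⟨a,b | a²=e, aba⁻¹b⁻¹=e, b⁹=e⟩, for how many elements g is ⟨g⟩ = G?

G is cyclic of order 18. An element generates G iff its order is 18, and a cyclic group of order 18 has exactly φ(18) = 6 such elements.

Answer: 6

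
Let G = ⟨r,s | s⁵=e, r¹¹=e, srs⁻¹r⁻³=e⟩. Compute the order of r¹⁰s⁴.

Compute successive powers until reaching e:
  (r¹⁰s⁴)¹ = r¹⁰s⁴, (r¹⁰s⁴)² = r⁶s³, (r¹⁰s⁴)³ = rs², (r¹⁰s⁴)⁴ = r³s, (r¹⁰s⁴)⁵ = e.
The smallest positive k with (r¹⁰s⁴)ᵏ = e is 5.

Answer: 5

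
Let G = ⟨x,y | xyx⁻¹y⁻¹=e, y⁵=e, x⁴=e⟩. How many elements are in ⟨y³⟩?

|⟨y³⟩| equals the order of y³. Compute successive powers until reaching e:
  (y³)¹ = y³, (y³)² = y, (y³)³ = y⁴, (y³)⁴ = y², (y³)⁵ = e.
The smallest positive k with (y³)ᵏ = e is 5, so |⟨y³⟩| = 5.

Answer: 5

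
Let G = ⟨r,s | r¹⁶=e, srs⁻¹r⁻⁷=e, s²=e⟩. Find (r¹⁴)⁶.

Compute successive powers of (r¹⁴), reducing at each step:
  (r¹⁴)²: (r¹⁴) · r¹⁴ = r¹²
  (r¹⁴)³: (r¹²) · r¹⁴ = r¹⁰
  (r¹⁴)⁴: (r¹⁰) · r¹⁴ = r⁸
  (r¹⁴)⁵: (r⁸) · r¹⁴ = r⁶
  (r¹⁴)⁶: (r⁶) · r¹⁴ = r⁴

Answer: r⁴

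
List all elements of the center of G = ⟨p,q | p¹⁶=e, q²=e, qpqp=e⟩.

An element z ∈ Z(G) iff z commutes with every generator.
For example p⁸ is central: (p⁸)·p = p⁹ = p·(p⁸); (p⁸)·q = p⁸q = q·(p⁸).
Whereas p ∉ Z(G) since p·q = pq ≠ p¹⁵q = q·p.
Checking each of the 32 elements this way gives Z(G) = {e, p⁸}, of order 2.

Answer: {e, p⁸}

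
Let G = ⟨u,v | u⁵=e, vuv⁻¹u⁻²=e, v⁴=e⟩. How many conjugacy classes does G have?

The conjugacy classes (representative and size) are:
  [e] (size 1), [u⁴] (size 4), [u²v] (size 5), [v²] (size 5), [u³v³] (size 5).
Class equation: 1 + 4 + 5 + 5 + 5 = 20 = |G|. So G has 5 conjugacy classes.

Answer: 5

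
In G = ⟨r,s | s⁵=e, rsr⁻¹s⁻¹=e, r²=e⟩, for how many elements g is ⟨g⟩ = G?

G is cyclic of order 10. An element generates G iff its order is 10, and a cyclic group of order 10 has exactly φ(10) = 4 such elements.

Answer: 4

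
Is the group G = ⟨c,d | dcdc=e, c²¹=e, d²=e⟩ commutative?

c·d = cd but d·c = c²⁰d, so c·d ≠ d·c and G is not abelian.

Answer: No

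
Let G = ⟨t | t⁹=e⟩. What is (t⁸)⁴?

Compute successive powers of (t⁸), reducing at each step:
  (t⁸)²: (t⁸) · t⁸ = t⁷
  (t⁸)³: (t⁷) · t⁸ = t⁶
  (t⁸)⁴: (t⁶) · t⁸ = t⁵

Answer: t⁵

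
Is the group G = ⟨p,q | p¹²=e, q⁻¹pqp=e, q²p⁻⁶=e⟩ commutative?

p·q = pq but q·p = p⁵q⁻¹, so p·q ≠ q·p and G is not abelian.

Answer: No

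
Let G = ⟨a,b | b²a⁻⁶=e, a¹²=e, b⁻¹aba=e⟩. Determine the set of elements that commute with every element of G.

An element z ∈ Z(G) iff z commutes with every generator.
For example a⁶ is central: (a⁶)·a = a⁷ = a·(a⁶); (a⁶)·b = b⁻¹ = b·(a⁶).
Whereas a ∉ Z(G) since a·b = ab ≠ a⁵b⁻¹ = b·a.
Checking each of the 24 elements this way gives Z(G) = {e, a⁶}, of order 2.

Answer: {e, a⁶}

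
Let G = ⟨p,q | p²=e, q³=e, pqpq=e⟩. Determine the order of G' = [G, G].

G' = [G, G] is generated by all commutators. The generator-pair commutators are: [p, q] = q.
The subgroup they normally generate is {e, q, q²}, of order 3.
Check: |G/G'| = 6/3 = 2 is the order of the abelianisation.

Answer: 3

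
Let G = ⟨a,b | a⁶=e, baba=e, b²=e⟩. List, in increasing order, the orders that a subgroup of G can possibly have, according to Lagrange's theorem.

|G| = 12 = 2² · 3. By Lagrange's theorem the order of any subgroup divides 12; the divisors of 12 are 1, 2, 3, 4, 6, 12.

Answer: 1, 2, 3, 4, 6, 12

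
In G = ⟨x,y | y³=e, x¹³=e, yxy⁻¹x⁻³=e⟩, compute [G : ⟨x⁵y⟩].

First find ord(x⁵y) by computing successive powers:
  (x⁵y)¹ = x⁵y, (x⁵y)² = x⁷y², (x⁵y)³ = e.
So |⟨x⁵y⟩| = ord(x⁵y) = 3. With |G| = 39, by Lagrange [G : ⟨x⁵y⟩] = 39/3 = 13.

Answer: 13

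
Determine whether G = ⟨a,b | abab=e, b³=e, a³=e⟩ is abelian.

a·b = ab but b·a = a²b², so a·b ≠ b·a and G is not abelian.

Answer: No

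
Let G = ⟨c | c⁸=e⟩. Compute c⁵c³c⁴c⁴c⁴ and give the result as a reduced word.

Multiply left to right, reducing at each step:
  (c⁵) · c³ = e
  e · c⁴ = c⁴
  (c⁴) · c⁴ = e
  e · c⁴ = c⁴

Answer: c⁴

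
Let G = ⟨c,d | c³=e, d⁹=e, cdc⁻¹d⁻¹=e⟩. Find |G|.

Enumerate words in the generators, reducing via the relations: the distinct elements are
  {c, d, e, cd, c², d², d³, d⁴, d⁵, d⁶, d⁷, d⁸, cd², cd³, cd⁴, cd⁵, cd⁶, cd⁷, cd⁸, c²d, c²d², c²d³, c²d⁴, c²d⁵, c²d⁶, c²d⁷, c²d⁸}.
No further products give new elements, so |G| = 27.

Answer: 27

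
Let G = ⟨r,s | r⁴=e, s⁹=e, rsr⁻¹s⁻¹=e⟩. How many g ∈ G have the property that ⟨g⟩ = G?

G is cyclic of order 36. An element generates G iff its order is 36, and a cyclic group of order 36 has exactly φ(36) = 12 such elements.

Answer: 12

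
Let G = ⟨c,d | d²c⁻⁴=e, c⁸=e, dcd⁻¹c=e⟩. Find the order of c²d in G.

Compute successive powers until reaching e:
  (c²d)¹ = c²d, (c²d)² = c⁴, (c²d)³ = c²d⁻¹, (c²d)⁴ = e.
The smallest positive k with (c²d)ᵏ = e is 4.

Answer: 4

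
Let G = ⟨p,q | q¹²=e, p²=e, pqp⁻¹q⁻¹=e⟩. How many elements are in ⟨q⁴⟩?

|⟨q⁴⟩| equals the order of q⁴. Compute successive powers until reaching e:
  (q⁴)¹ = q⁴, (q⁴)² = q⁸, (q⁴)³ = e.
The smallest positive k with (q⁴)ᵏ = e is 3, so |⟨q⁴⟩| = 3.

Answer: 3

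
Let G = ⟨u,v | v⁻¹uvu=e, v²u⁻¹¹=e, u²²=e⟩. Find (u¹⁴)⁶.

Compute successive powers of (u¹⁴), reducing at each step:
  (u¹⁴)²: (u¹⁴) · u¹⁴ = u⁶
  (u¹⁴)³: (u⁶) · u¹⁴ = u²⁰
  (u¹⁴)⁴: (u²⁰) · u¹⁴ = u¹²
  (u¹⁴)⁵: (u¹²) · u¹⁴ = u⁴
  (u¹⁴)⁶: (u⁴) · u¹⁴ = u¹⁸

Answer: u¹⁸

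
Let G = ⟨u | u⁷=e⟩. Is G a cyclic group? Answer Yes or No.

|G| = 7. The element u has order 7 (its powers give 7 distinct elements), so ⟨u⟩ = G and G is cyclic.

Answer: Yes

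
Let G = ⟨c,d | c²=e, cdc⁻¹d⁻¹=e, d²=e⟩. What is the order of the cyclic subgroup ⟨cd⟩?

|⟨cd⟩| equals the order of cd. Compute successive powers until reaching e:
  (cd)¹ = cd, (cd)² = e.
The smallest positive k with (cd)ᵏ = e is 2, so |⟨cd⟩| = 2.

Answer: 2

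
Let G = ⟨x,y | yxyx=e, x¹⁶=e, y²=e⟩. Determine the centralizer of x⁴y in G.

⟨x⁴y⟩ ⊆ C_G(x⁴y) since powers of x⁴y commute with x⁴y; so |C_G(x⁴y)| ≥ |⟨x⁴y⟩| = 2.
By orbit–stabilizer, |C_G(x⁴y)| = |G| / |conj. class of x⁴y| = 32 / 8 = 4.
The 4 elements commuting with x⁴y are {e, x⁸, x⁴y, x¹²y}.

Answer: {e, x⁸, x⁴y, x¹²y}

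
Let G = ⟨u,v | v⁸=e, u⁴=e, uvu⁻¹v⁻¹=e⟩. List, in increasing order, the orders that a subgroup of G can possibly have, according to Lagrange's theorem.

|G| = 32 = 2⁵. By Lagrange's theorem the order of any subgroup divides 32; the divisors of 32 are 1, 2, 4, 8, 16, 32.

Answer: 1, 2, 4, 8, 16, 32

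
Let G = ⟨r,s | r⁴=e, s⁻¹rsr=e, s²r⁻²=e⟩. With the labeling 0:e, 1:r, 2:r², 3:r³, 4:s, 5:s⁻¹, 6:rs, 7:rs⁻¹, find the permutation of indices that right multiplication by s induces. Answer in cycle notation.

(0 4 2 5)(1 6 3 7)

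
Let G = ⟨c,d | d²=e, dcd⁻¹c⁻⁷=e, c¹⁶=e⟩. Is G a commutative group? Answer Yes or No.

c·d = cd but d·c = c⁷d, so c·d ≠ d·c and G is not abelian.

Answer: No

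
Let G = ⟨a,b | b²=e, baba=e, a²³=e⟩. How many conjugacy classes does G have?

The conjugacy classes (representative and size) are:
  [e] (size 1), [a] (size 2), [a²¹] (size 2), [a²⁰] (size 2), [a⁴] (size 2), [a¹⁸] (size 2), [a⁶] (size 2), [a¹⁶] (size 2), [a⁸] (size 2), [a⁹] (size 2), [a¹⁰] (size 2), [a¹²] (size 2), [a¹⁸b] (size 23).
Class equation: 1 + 2 + 2 + 2 + 2 + 2 + 2 + 2 + 2 + 2 + 2 + 2 + 23 = 46 = |G|. So G has 13 conjugacy classes.

Answer: 13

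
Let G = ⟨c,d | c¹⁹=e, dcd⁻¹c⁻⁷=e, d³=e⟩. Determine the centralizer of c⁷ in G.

⟨c⁷⟩ ⊆ C_G(c⁷) since powers of c⁷ commute with c⁷; so |C_G(c⁷)| ≥ |⟨c⁷⟩| = 19.
By orbit–stabilizer, |C_G(c⁷)| = |G| / |conj. class of c⁷| = 57 / 3 = 19.
The 19 elements commuting with c⁷ are {e, c, c², c³, c⁴, c⁵, c⁶, c⁷, c⁸, c⁹, c¹⁰, c¹¹, c¹², c¹³, c¹⁴, c¹⁵, c¹⁶, c¹⁷, c¹⁸}.

Answer: {e, c, c², c³, c⁴, c⁵, c⁶, c⁷, c⁸, c⁹, c¹⁰, c¹¹, c¹², c¹³, c¹⁴, c¹⁵, c¹⁶, c¹⁷, c¹⁸}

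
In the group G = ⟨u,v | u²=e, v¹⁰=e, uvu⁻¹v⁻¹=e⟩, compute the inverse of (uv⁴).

The order of (uv⁴) is 10 (smallest k with (uv⁴)ᵏ = e), so (uv⁴)⁻¹ = (uv⁴)⁹ = uv⁶.
Check: (uv⁴) · (uv⁶) → (uv⁴) · u = v⁴;   (v⁴) · v⁶ = e, giving e as required.

Answer: uv⁶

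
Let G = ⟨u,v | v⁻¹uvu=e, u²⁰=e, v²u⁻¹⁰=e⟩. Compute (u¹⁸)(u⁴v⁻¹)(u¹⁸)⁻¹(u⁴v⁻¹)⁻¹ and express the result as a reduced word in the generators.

[(u¹⁸), (u⁴v⁻¹)] = (u¹⁸)·(u⁴v⁻¹)·(u¹⁸)⁻¹·(u⁴v⁻¹)⁻¹.
  (u¹⁸) · (u⁴v⁻¹) = u²v⁻¹
  (u²v⁻¹) · (u²) = v⁻¹
  (v⁻¹) · (u⁴v) = u¹⁶

Answer: u¹⁶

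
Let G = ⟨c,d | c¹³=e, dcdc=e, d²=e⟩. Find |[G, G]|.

G' = [G, G] is generated by all commutators. The generator-pair commutators are: [c, d] = c².
The subgroup they normally generate is {e, c, c², c³, c⁴, c⁵, c⁶, c⁷, c⁸, c⁹, c¹⁰, c¹¹, c¹²}, of order 13.
Check: |G/G'| = 26/13 = 2 is the order of the abelianisation.

Answer: 13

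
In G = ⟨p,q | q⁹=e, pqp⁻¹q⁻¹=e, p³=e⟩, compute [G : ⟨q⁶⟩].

First find ord(q⁶) by computing successive powers:
  (q⁶)¹ = q⁶, (q⁶)² = q³, (q⁶)³ = e.
So |⟨q⁶⟩| = ord(q⁶) = 3. With |G| = 27, by Lagrange [G : ⟨q⁶⟩] = 27/3 = 9.

Answer: 9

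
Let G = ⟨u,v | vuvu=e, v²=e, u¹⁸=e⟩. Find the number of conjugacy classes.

The conjugacy classes (representative and size) are:
  [e] (size 1), [u] (size 2), [u²] (size 2), [u³] (size 2), [u¹⁴] (size 2), [u⁵] (size 2), [u¹²] (size 2), [u⁷] (size 2), [u¹⁰] (size 2), [u⁹] (size 1), [u¹⁰v] (size 9), [uv] (size 9).
Class equation: 1 + 2 + 2 + 2 + 2 + 2 + 2 + 2 + 2 + 1 + 9 + 9 = 36 = |G|. So G has 12 conjugacy classes.

Answer: 12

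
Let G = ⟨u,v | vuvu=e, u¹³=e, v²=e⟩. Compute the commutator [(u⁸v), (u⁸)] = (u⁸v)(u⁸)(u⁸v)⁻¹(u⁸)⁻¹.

[(u⁸v), (u⁸)] = (u⁸v)·(u⁸)·(u⁸v)⁻¹·(u⁸)⁻¹.
  (u⁸v) · (u⁸) = v
  v · (u⁸v) = u⁵
  (u⁵) · (u⁵) = u¹⁰

Answer: u¹⁰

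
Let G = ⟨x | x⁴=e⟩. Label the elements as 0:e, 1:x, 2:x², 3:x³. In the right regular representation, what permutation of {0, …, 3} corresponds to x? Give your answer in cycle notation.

(0 1 2 3)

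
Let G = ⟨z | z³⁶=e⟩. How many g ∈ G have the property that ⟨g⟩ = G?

G is cyclic of order 36. An element generates G iff its order is 36, and a cyclic group of order 36 has exactly φ(36) = 12 such elements.

Answer: 12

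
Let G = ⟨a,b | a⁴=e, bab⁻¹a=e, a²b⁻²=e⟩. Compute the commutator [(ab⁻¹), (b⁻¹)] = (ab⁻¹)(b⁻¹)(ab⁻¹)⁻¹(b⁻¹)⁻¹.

[(ab⁻¹), (b⁻¹)] = (ab⁻¹)·(b⁻¹)·(ab⁻¹)⁻¹·(b⁻¹)⁻¹.
  (ab⁻¹) · (b⁻¹) = a³
  (a³) · (ab) = b
  b · b = a²

Answer: a²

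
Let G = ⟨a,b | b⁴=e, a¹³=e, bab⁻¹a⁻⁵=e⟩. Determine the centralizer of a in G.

⟨a⟩ ⊆ C_G(a) since powers of a commute with a; so |C_G(a)| ≥ |⟨a⟩| = 13.
By orbit–stabilizer, |C_G(a)| = |G| / |conj. class of a| = 52 / 4 = 13.
The 13 elements commuting with a are {e, a, a², a³, a⁴, a⁵, a⁶, a⁷, a⁸, a⁹, a¹⁰, a¹¹, a¹²}.

Answer: {e, a, a², a³, a⁴, a⁵, a⁶, a⁷, a⁸, a⁹, a¹⁰, a¹¹, a¹²}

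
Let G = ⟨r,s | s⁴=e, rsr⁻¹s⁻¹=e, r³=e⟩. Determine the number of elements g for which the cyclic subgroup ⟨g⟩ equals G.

G is cyclic of order 12. An element generates G iff its order is 12, and a cyclic group of order 12 has exactly φ(12) = 4 such elements.

Answer: 4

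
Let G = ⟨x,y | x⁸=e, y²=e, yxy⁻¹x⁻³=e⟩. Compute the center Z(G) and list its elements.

An element z ∈ Z(G) iff z commutes with every generator.
For example x⁴ is central: (x⁴)·x = x⁵ = x·(x⁴); (x⁴)·y = x⁴y = y·(x⁴).
Whereas x ∉ Z(G) since x·y = xy ≠ x³y = y·x.
Checking each of the 16 elements this way gives Z(G) = {e, x⁴}, of order 2.

Answer: {e, x⁴}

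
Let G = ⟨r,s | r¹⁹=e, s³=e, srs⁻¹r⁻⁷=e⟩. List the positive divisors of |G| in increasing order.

|G| = 57 = 3 · 19. By Lagrange's theorem the order of any subgroup divides 57; the divisors of 57 are 1, 3, 19, 57.

Answer: 1, 3, 19, 57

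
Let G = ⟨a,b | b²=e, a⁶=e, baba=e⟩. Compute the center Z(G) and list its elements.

An element z ∈ Z(G) iff z commutes with every generator.
For example a³ is central: (a³)·a = a⁴ = a·(a³); (a³)·b = a³b = b·(a³).
Whereas a ∉ Z(G) since a·b = ab ≠ a⁵b = b·a.
Checking each of the 12 elements this way gives Z(G) = {e, a³}, of order 2.

Answer: {e, a³}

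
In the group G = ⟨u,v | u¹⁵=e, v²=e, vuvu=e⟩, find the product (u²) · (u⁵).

Compute (u²) · (u⁵) by multiplying left to right and reducing via the relations at each step:
  (u²) · u⁵ = u⁷

Answer: u⁷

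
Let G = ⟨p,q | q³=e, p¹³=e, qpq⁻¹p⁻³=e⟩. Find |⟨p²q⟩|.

|⟨p²q⟩| equals the order of p²q. Compute successive powers until reaching e:
  (p²q)¹ = p²q, (p²q)² = p⁸q², (p²q)³ = e.
The smallest positive k with (p²q)ᵏ = e is 3, so |⟨p²q⟩| = 3.

Answer: 3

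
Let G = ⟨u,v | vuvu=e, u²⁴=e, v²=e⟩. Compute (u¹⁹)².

Compute successive powers of (u¹⁹), reducing at each step:
  (u¹⁹)²: (u¹⁹) · u¹⁹ = u¹⁴

Answer: u¹⁴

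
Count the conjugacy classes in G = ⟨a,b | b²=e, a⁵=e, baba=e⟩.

The conjugacy classes (representative and size) are:
  [e] (size 1), [a] (size 2), [a²] (size 2), [b] (size 5).
Class equation: 1 + 2 + 2 + 5 = 10 = |G|. So G has 4 conjugacy classes.

Answer: 4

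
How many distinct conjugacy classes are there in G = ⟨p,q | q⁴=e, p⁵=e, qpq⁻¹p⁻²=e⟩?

The conjugacy classes (representative and size) are:
  [e] (size 1), [p⁴] (size 4), [p²q] (size 5), [q²] (size 5), [p³q³] (size 5).
Class equation: 1 + 4 + 5 + 5 + 5 = 20 = |G|. So G has 5 conjugacy classes.

Answer: 5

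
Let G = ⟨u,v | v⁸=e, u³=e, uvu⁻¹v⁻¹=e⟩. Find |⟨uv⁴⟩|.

|⟨uv⁴⟩| equals the order of uv⁴. Compute successive powers until reaching e:
  (uv⁴)¹ = uv⁴, (uv⁴)² = u², (uv⁴)³ = v⁴, (uv⁴)⁴ = u, (uv⁴)⁵ = u²v⁴, (uv⁴)⁶ = e.
The smallest positive k with (uv⁴)ᵏ = e is 6, so |⟨uv⁴⟩| = 6.

Answer: 6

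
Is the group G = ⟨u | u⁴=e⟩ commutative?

G has a single generator, so G is cyclic and hence abelian.

Answer: Yes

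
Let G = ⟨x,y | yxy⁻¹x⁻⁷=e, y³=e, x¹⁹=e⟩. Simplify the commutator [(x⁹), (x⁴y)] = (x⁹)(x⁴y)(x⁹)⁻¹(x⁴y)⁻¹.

[(x⁹), (x⁴y)] = (x⁹)·(x⁴y)·(x⁹)⁻¹·(x⁴y)⁻¹.
  (x⁹) · (x⁴y) = x¹³y
  (x¹³y) · (x¹⁰) = x⁷y
  (x⁷y) · (x¹³y²) = x³

Answer: x³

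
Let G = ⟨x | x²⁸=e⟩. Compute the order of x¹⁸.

Compute successive powers until reaching e:
  (x¹⁸)¹ = x¹⁸, (x¹⁸)² = x⁸, (x¹⁸)³ = x²⁶, (x¹⁸)⁴ = x¹⁶, (x¹⁸)⁵ = x⁶, (x¹⁸)⁶ = x²⁴, (x¹⁸)⁷ = x¹⁴, (x¹⁸)⁸ = x⁴, (x¹⁸)⁹ = x²², (x¹⁸)¹⁰ = x¹², (x¹⁸)¹¹ = x², (x¹⁸)¹² = x²⁰, (x¹⁸)¹³ = x¹⁰, (x¹⁸)¹⁴ = e.
The smallest positive k with (x¹⁸)ᵏ = e is 14.

Answer: 14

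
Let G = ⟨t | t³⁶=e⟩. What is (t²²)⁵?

Compute successive powers of (t²²), reducing at each step:
  (t²²)²: (t²²) · t²² = t⁸
  (t²²)³: (t⁸) · t²² = t³⁰
  (t²²)⁴: (t³⁰) · t²² = t¹⁶
  (t²²)⁵: (t¹⁶) · t²² = t²

Answer: t²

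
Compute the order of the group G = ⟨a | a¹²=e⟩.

G is generated by a single element, so G is cyclic. The relator gives a¹² = e and no smaller power is forced to be e, so the 12 powers {a, e, a², a³, a⁴, a⁵, a⁶, a⁷, a⁸, a⁹, a¹¹, a¹⁰} are distinct. Hence |G| = 12.

Answer: 12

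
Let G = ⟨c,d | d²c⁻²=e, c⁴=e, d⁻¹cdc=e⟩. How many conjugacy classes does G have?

The conjugacy classes (representative and size) are:
  [e] (size 1), [c³] (size 2), [c²] (size 1), [d⁻¹] (size 2), [cd⁻¹] (size 2).
Class equation: 1 + 2 + 1 + 2 + 2 = 8 = |G|. So G has 5 conjugacy classes.

Answer: 5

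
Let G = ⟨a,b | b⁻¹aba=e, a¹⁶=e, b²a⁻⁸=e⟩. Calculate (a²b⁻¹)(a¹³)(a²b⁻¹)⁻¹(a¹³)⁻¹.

[(a²b⁻¹), (a¹³)] = (a²b⁻¹)·(a¹³)·(a²b⁻¹)⁻¹·(a¹³)⁻¹.
  (a²b⁻¹) · (a¹³) = a⁵b⁻¹
  (a⁵b⁻¹) · (a²b) = a³
  (a³) · (a³) = a⁶

Answer: a⁶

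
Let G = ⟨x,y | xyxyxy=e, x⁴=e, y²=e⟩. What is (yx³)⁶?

Compute successive powers of (yx³), reducing at each step:
  (yx³)²: (yx³) · y = xyx;   (xyx) · x³ = xy
  (yx³)³: (xy) · y = x;   x · x³ = e
  (yx³)⁴: e · y = y;   y · x³ = yx³
  (yx³)⁵: (yx³) · y = xyx;   (xyx) · x³ = xy
  (yx³)⁶: (xy) · y = x;   x · x³ = e

Answer: e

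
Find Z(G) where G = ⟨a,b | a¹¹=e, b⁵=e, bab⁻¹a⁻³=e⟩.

An element z ∈ Z(G) iff z commutes with every generator.
For example e is central: e·a = a = a·e; e·b = b = b·e.
Whereas a ∉ Z(G) since a·b = ab ≠ a³b = b·a.
Checking each of the 55 elements this way gives Z(G) = {e}, of order 1.

Answer: {e}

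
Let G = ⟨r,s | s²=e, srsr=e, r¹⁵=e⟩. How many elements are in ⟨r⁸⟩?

|⟨r⁸⟩| equals the order of r⁸. Compute successive powers until reaching e:
  (r⁸)¹ = r⁸, (r⁸)² = r, (r⁸)³ = r⁹, (r⁸)⁴ = r², (r⁸)⁵ = r¹⁰, (r⁸)⁶ = r³, (r⁸)⁷ = r¹¹, (r⁸)⁸ = r⁴, (r⁸)⁹ = r¹², (r⁸)¹⁰ = r⁵, (r⁸)¹¹ = r¹³, (r⁸)¹² = r⁶, (r⁸)¹³ = r¹⁴, (r⁸)¹⁴ = r⁷, (r⁸)¹⁵ = e.
The smallest positive k with (r⁸)ᵏ = e is 15, so |⟨r⁸⟩| = 15.

Answer: 15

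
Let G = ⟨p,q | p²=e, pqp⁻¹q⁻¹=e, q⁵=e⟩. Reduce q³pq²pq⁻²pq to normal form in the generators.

Multiply left to right, reducing at each step:
  (q³) · p = pq³
  (pq³) · q² = p
  p · p = e
  e · q⁻² = q³
  (q³) · p = pq³
  (pq³) · q = pq⁴

Answer: pq⁴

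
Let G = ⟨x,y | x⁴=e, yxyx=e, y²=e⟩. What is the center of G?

An element z ∈ Z(G) iff z commutes with every generator.
For example x² is central: (x²)·x = x³ = x·(x²); (x²)·y = x²y = y·(x²).
Whereas x ∉ Z(G) since x·y = xy ≠ x³y = y·x.
Checking each of the 8 elements this way gives Z(G) = {e, x²}, of order 2.

Answer: {e, x²}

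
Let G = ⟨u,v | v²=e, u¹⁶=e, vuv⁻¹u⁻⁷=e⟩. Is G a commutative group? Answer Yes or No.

u·v = uv but v·u = u⁷v, so u·v ≠ v·u and G is not abelian.

Answer: No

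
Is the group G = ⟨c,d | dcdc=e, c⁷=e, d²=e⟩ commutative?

c·d = cd but d·c = c⁶d, so c·d ≠ d·c and G is not abelian.

Answer: No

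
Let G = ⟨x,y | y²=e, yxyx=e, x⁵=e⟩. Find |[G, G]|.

G' = [G, G] is generated by all commutators. The generator-pair commutators are: [x, y] = x².
The subgroup they normally generate is {e, x, x², x³, x⁴}, of order 5.
Check: |G/G'| = 10/5 = 2 is the order of the abelianisation.

Answer: 5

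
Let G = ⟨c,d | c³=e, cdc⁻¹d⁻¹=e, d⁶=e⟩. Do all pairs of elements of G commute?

Each pair of generators commutes: c·d = cd = d·c. Since the generators pairwise commute, every element of G commutes with every other, so G is abelian.

Answer: Yes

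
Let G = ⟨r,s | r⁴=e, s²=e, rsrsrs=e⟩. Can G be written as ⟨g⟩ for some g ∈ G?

Every cyclic group is abelian. But r·s = rs while s·r = sr, so r·s ≠ s·r and G is not abelian. Hence G is not cyclic.

Answer: No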